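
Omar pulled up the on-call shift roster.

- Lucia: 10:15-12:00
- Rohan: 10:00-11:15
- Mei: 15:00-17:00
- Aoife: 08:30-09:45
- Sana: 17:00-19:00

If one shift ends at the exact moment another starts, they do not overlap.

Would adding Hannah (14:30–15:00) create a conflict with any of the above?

Aoife: ends 09:45 at or before Hannah starts 14:30 → clear.
Rohan: ends 11:15 at or before Hannah starts 14:30 → clear.
Lucia: ends 12:00 at or before Hannah starts 14:30 → clear.
Mei: starts 15:00 at or after Hannah ends 15:00 → clear.
Sana: starts 17:00 at or after Hannah ends 15:00 → clear.

No — it doesn't clash with anything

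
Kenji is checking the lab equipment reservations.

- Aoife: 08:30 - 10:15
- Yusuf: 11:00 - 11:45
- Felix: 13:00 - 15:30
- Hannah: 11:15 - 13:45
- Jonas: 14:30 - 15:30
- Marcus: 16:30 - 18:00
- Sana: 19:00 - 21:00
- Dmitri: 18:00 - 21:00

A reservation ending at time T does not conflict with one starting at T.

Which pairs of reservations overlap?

Check each pair: they overlap iff neither finishes before the other starts.
Sorted by start: Aoife, Yusuf, Hannah, Felix, Jonas, Marcus, Dmitri, Sana.
Yusuf starts after Aoife ends — done with Aoife.
Hannah starts before Yusuf ends → Yusuf and Hannah overlap.
Felix starts after Yusuf ends — done with Yusuf.
Felix starts before Hannah ends → Hannah and Felix overlap.
Jonas starts after Hannah ends — done with Hannah.
Jonas starts before Felix ends → Felix and Jonas overlap.
Marcus starts after Felix ends — done with Felix.
Marcus starts after Jonas ends — done with Jonas.
Dmitri starts exactly when Marcus ends (back-to-back, no overlap) — done with Marcus.
Sana starts before Dmitri ends → Dmitri and Sana overlap.

Dmitri & Sana, Felix & Hannah, Felix & Jonas, Hannah & Yusuf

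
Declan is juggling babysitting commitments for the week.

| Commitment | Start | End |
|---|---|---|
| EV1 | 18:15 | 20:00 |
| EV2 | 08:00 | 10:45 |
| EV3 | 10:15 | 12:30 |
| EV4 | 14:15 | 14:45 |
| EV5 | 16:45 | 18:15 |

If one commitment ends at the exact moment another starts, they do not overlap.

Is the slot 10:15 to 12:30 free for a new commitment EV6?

EV2: starts 08:00 before EV6 ends 12:30, and ends 10:45 after EV6 starts 10:15 → overlap.
EV3: starts 10:15 before EV6 ends 12:30, and ends 12:30 after EV6 starts 10:15 → overlap.
EV4: starts 14:15 at or after EV6 ends 12:30 → clear.
EV5: starts 16:45 at or after EV6 ends 12:30 → clear.
EV1: starts 18:15 at or after EV6 ends 12:30 → clear.
EV6 overlaps EV2, EV3.

No — it overlaps EV2, EV3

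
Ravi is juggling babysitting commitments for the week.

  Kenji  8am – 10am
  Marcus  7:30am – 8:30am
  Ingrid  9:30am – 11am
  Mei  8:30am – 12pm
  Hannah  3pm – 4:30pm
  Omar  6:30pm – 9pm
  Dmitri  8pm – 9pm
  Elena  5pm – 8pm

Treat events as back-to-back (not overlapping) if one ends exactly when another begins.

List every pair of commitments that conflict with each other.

Check each pair: they overlap iff neither finishes before the other starts.
Sorted by start: Marcus, Kenji, Mei, Ingrid, Hannah, Elena, Omar, Dmitri.
Kenji starts before Marcus ends → Marcus and Kenji overlap.
Mei starts exactly when Marcus ends (back-to-back, no overlap); Marcus is clear from here.
Mei starts before Kenji ends → Kenji and Mei overlap.
Ingrid starts before Kenji ends → Kenji and Ingrid overlap.
Hannah starts after Kenji ends; Kenji is clear from here.
Ingrid starts before Mei ends → Mei and Ingrid overlap.
Hannah starts after Mei ends; Mei is clear from here.
Hannah starts after Ingrid ends; Ingrid is clear from here.
Elena starts after Hannah ends; Hannah is clear from here.
Omar starts before Elena ends → Elena and Omar overlap.
Dmitri starts exactly when Elena ends (back-to-back, no overlap).
Dmitri starts before Omar ends → Omar and Dmitri overlap.

Dmitri & Omar, Elena & Omar, Ingrid & Kenji, Ingrid & Mei, Kenji & Marcus, Kenji & Mei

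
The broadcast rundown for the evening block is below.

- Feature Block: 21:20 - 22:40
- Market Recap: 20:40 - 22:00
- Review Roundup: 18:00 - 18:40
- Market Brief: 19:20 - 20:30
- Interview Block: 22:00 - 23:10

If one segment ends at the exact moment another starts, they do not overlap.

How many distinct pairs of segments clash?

Sorted by start: Review Roundup, Market Brief, Market Recap, Feature Block, Interview Block.
Market Brief starts after Review Roundup ends; Review Roundup is clear from here.
Market Recap starts after Market Brief ends; Market Brief is clear from here.
Feature Block starts before Market Recap ends → Market Recap and Feature Block overlap.
Interview Block starts exactly when Market Recap ends (back-to-back, no overlap).
Interview Block starts before Feature Block ends → Feature Block and Interview Block overlap.
Overlapping pairs: Feature Block & Interview Block, Feature Block & Market Recap — 2 in total.

2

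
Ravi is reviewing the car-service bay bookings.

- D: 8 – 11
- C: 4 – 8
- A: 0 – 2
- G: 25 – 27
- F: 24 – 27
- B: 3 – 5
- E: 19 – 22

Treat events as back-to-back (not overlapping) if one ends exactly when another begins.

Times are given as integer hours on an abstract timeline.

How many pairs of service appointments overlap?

2

Sorted by start: A, B, C, D, E, F, G.
B starts after A ends; A is clear from here.
C starts before B ends → B and C overlap.
D starts after B ends; B is clear from here.
D starts exactly when C ends (back-to-back, no overlap); C is clear from here.
E starts after D ends; D is clear from here.
F starts after E ends; E is clear from here.
G starts before F ends → F and G overlap.
Overlapping pairs: B & C, F & G — 2 in total.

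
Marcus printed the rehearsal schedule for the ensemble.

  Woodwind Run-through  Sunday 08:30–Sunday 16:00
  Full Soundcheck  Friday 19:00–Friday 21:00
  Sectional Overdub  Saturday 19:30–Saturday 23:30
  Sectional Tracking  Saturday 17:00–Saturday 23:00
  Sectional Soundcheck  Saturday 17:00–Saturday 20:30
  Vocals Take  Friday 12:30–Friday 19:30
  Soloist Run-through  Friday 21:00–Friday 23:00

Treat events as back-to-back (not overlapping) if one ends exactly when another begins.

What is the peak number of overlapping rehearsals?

3

Sort all start/end points and keep a running count:
Friday 12:30 start Vocals Take → 1
Friday 19:00 start Full Soundcheck → 2
Friday 19:30 end Vocals Take → 1
Friday 21:00 end Full Soundcheck → 0
Friday 21:00 start Soloist Run-through → 1
Friday 23:00 end Soloist Run-through → 0
Saturday 17:00 start Sectional Soundcheck → 1
Saturday 17:00 start Sectional Tracking → 2
Saturday 19:30 start Sectional Overdub → 3
Saturday 20:30 end Sectional Soundcheck → 2
Saturday 23:00 end Sectional Tracking → 1
Saturday 23:30 end Sectional Overdub → 0
Sunday 08:30 start Woodwind Run-through → 1
Sunday 16:00 end Woodwind Run-through → 0
Peak is 3, at Saturday 19:30 (Sectional Overdub, Sectional Soundcheck, Sectional Tracking).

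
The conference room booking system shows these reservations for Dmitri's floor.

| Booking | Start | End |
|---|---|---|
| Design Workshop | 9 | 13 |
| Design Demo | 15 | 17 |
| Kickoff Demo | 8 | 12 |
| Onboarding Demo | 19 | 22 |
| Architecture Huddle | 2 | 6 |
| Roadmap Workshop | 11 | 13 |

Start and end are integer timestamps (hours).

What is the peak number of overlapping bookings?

3

Sweep the timeline, counting +1 at each start and −1 at each end (ends before starts at a tie):
2 start Architecture Huddle → 1
6 end Architecture Huddle → 0
8 start Kickoff Demo → 1
9 start Design Workshop → 2
11 start Roadmap Workshop → 3
12 end Kickoff Demo → 2
13 end Design Workshop → 1
13 end Roadmap Workshop → 0
15 start Design Demo → 1
17 end Design Demo → 0
19 start Onboarding Demo → 1
22 end Onboarding Demo → 0
Peak is 3, at 11 (Design Workshop, Kickoff Demo, Roadmap Workshop).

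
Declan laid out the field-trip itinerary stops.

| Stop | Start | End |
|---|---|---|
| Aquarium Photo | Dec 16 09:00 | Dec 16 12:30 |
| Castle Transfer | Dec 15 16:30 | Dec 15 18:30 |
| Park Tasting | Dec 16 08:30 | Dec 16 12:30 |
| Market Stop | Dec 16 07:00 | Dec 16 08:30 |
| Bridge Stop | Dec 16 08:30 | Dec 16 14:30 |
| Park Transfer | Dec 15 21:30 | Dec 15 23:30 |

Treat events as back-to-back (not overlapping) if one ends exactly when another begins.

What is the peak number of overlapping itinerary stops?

Sweep the timeline, counting +1 at each start and −1 at each end (ends before starts at a tie):
Dec 15 16:30 start Castle Transfer → 1
Dec 15 18:30 end Castle Transfer → 0
Dec 15 21:30 start Park Transfer → 1
Dec 15 23:30 end Park Transfer → 0
Dec 16 07:00 start Market Stop → 1
Dec 16 08:30 end Market Stop → 0
Dec 16 08:30 start Bridge Stop → 1
Dec 16 08:30 start Park Tasting → 2
Dec 16 09:00 start Aquarium Photo → 3
Dec 16 12:30 end Aquarium Photo → 2
Dec 16 12:30 end Park Tasting → 1
Dec 16 14:30 end Bridge Stop → 0
Peak is 3, at Dec 16 09:00 (Aquarium Photo, Bridge Stop, Park Tasting).

3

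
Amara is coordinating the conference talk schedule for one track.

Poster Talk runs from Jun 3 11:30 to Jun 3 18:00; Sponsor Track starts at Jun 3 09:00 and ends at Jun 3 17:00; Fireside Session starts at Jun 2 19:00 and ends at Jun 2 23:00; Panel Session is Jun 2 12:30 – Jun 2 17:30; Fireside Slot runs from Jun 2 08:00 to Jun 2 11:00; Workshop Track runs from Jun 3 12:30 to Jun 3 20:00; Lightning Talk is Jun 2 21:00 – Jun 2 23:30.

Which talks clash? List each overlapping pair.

Sorted by start: Fireside Slot, Panel Session, Fireside Session, Lightning Talk, Sponsor Track, Poster Talk, Workshop Track.
Panel Session starts after Fireside Slot ends; Fireside Slot is clear from here.
Fireside Session starts after Panel Session ends; Panel Session is clear from here.
Lightning Talk starts before Fireside Session ends → Fireside Session and Lightning Talk overlap.
Sponsor Track starts after Fireside Session ends; Fireside Session is clear from here.
Sponsor Track starts after Lightning Talk ends; Lightning Talk is clear from here.
Poster Talk starts before Sponsor Track ends → Sponsor Track and Poster Talk overlap.
Workshop Track starts before Sponsor Track ends → Sponsor Track and Workshop Track overlap.
Workshop Track starts before Poster Talk ends → Poster Talk and Workshop Track overlap.

Fireside Session & Lightning Talk, Poster Talk & Sponsor Track, Poster Talk & Workshop Track, Sponsor Track & Workshop Track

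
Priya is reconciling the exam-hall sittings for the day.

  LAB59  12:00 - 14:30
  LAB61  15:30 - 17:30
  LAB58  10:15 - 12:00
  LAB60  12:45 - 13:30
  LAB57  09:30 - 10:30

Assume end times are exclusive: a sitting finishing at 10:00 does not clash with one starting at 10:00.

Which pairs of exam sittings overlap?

LAB57 & LAB58, LAB59 & LAB60

Sorted by start: LAB57, LAB58, LAB59, LAB60, LAB61.
LAB58 starts before LAB57 ends → LAB57 and LAB58 overlap.
LAB59 starts after LAB57 ends, so nothing later overlaps LAB57 either.
LAB59 starts exactly when LAB58 ends (back-to-back, no overlap), so nothing later overlaps LAB58 either.
LAB60 starts before LAB59 ends → LAB59 and LAB60 overlap.
LAB61 starts after LAB59 ends.
LAB61 starts after LAB60 ends.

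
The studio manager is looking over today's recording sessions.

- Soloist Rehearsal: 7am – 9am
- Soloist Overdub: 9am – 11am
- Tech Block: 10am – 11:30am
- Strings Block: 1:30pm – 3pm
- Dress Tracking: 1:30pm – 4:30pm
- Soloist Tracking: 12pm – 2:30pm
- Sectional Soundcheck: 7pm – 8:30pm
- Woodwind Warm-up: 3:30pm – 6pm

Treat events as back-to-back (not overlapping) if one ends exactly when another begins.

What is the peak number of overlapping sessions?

3

Walk through starts and ends in time order (an end at T is processed before a start at T):
7am start Soloist Rehearsal → 1
9am end Soloist Rehearsal → 0
9am start Soloist Overdub → 1
10am start Tech Block → 2
11am end Soloist Overdub → 1
11:30am end Tech Block → 0
12pm start Soloist Tracking → 1
1:30pm start Dress Tracking → 2
1:30pm start Strings Block → 3
2:30pm end Soloist Tracking → 2
3pm end Strings Block → 1
3:30pm start Woodwind Warm-up → 2
4:30pm end Dress Tracking → 1
6pm end Woodwind Warm-up → 0
7pm start Sectional Soundcheck → 1
8:30pm end Sectional Soundcheck → 0
Peak is 3, at 1:30pm (Dress Tracking, Soloist Tracking, Strings Block).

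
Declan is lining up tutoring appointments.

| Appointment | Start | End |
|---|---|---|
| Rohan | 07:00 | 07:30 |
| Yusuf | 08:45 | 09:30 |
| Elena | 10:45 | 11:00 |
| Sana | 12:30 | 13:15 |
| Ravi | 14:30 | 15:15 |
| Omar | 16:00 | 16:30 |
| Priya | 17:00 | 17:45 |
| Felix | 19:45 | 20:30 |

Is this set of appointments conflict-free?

Sorted by start: Rohan, Yusuf, Elena, Sana, Ravi, Omar, Priya, Felix.
Yusuf starts after Rohan ends; Rohan is clear from here.
Elena starts after Yusuf ends; Yusuf is clear from here.
Sana starts after Elena ends; Elena is clear from here.
Ravi starts after Sana ends; Sana is clear from here.
Omar starts after Ravi ends; Ravi is clear from here.
Priya starts after Omar ends; Omar is clear from here.
Felix starts after Priya ends.
Every pair is clear; the schedule has no overlaps.

Yes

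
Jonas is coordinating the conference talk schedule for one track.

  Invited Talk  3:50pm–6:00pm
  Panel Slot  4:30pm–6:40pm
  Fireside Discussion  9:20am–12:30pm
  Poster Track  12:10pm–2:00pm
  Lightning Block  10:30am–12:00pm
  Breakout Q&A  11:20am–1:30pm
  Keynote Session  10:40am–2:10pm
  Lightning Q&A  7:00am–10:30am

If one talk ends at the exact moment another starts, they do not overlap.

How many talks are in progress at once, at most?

4

Walk through starts and ends in time order (an end at T is processed before a start at T):
7:00am start Lightning Q&A → 1
9:20am start Fireside Discussion → 2
10:30am end Lightning Q&A → 1
10:30am start Lightning Block → 2
10:40am start Keynote Session → 3
11:20am start Breakout Q&A → 4
12:00pm end Lightning Block → 3
12:10pm start Poster Track → 4
12:30pm end Fireside Discussion → 3
1:30pm end Breakout Q&A → 2
2:00pm end Poster Track → 1
2:10pm end Keynote Session → 0
3:50pm start Invited Talk → 1
4:30pm start Panel Slot → 2
6:00pm end Invited Talk → 1
6:40pm end Panel Slot → 0
Peak is 4, at 11:20am (Breakout Q&A, Fireside Discussion, Keynote Session, Lightning Block).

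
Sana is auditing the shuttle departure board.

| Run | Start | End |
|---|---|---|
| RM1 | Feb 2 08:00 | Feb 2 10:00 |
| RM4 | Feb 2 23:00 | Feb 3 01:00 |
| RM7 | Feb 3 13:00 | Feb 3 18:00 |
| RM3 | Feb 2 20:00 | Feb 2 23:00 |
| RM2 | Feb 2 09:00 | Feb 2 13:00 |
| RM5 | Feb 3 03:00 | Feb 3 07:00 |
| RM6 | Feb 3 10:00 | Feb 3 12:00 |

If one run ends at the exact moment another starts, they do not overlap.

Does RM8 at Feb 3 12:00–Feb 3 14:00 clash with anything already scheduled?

Yes — it overlaps RM7

RM1: ends Feb 2 10:00 at or before RM8 starts Feb 3 12:00 → clear.
RM2: ends Feb 2 13:00 at or before RM8 starts Feb 3 12:00 → clear.
RM3: ends Feb 2 23:00 at or before RM8 starts Feb 3 12:00 → clear.
RM4: ends Feb 3 01:00 at or before RM8 starts Feb 3 12:00 → clear.
RM5: ends Feb 3 07:00 at or before RM8 starts Feb 3 12:00 → clear.
RM6: ends Feb 3 12:00 at or before RM8 starts Feb 3 12:00 → clear.
RM7: starts Feb 3 13:00 before RM8 ends Feb 3 14:00, and ends Feb 3 18:00 after RM8 starts Feb 3 12:00 → overlap.
RM8 overlaps RM7.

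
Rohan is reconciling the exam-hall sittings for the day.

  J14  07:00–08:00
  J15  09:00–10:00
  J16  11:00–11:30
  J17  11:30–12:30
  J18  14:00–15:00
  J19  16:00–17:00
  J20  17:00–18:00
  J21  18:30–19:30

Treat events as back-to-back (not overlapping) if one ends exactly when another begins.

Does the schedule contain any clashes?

Sorted by start: J14, J15, J16, J17, J18, J19, J20, J21.
J15 starts after J14 ends, so J14 has no further overlaps.
J16 starts after J15 ends, so J15 has no further overlaps.
J17 starts exactly when J16 ends (back-to-back, no overlap), so J16 has no further overlaps.
J18 starts after J17 ends, so J17 has no further overlaps.
J19 starts after J18 ends, so J18 has no further overlaps.
J20 starts exactly when J19 ends (back-to-back, no overlap), so J19 has no further overlaps.
J21 starts after J20 ends.
Every pair is clear; the schedule has no overlaps.

No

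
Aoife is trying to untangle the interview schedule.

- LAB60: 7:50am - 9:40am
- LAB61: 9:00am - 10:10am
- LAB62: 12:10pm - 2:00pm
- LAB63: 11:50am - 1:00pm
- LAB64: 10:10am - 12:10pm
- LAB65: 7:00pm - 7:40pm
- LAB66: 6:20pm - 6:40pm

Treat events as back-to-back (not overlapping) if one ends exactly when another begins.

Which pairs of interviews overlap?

Two intervals overlap when each starts before the other ends.
Sorted by start: LAB60, LAB61, LAB64, LAB63, LAB62, LAB66, LAB65.
LAB61 starts before LAB60 ends → LAB60 and LAB61 overlap.
LAB64 starts after LAB60 ends, so LAB60 has no further overlaps.
LAB64 starts exactly when LAB61 ends (back-to-back, no overlap), so LAB61 has no further overlaps.
LAB63 starts before LAB64 ends → LAB64 and LAB63 overlap.
LAB62 starts exactly when LAB64 ends (back-to-back, no overlap), so LAB64 has no further overlaps.
LAB62 starts before LAB63 ends → LAB63 and LAB62 overlap.
LAB66 starts after LAB63 ends, so LAB63 has no further overlaps.
LAB66 starts after LAB62 ends, so LAB62 has no further overlaps.
LAB65 starts after LAB66 ends.

LAB60 & LAB61, LAB62 & LAB63, LAB63 & LAB64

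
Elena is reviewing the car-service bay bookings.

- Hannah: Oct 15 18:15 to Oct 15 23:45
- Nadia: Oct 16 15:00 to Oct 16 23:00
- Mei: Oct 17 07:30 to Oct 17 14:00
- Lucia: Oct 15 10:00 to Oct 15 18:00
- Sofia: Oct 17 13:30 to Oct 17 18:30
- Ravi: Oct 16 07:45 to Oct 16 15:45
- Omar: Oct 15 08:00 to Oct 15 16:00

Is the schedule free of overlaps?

Sorted by start: Omar, Lucia, Hannah, Ravi, Nadia, Mei, Sofia.
Lucia starts before Omar ends → Omar and Lucia overlap.
That's a conflict, so the schedule is not conflict-free.

No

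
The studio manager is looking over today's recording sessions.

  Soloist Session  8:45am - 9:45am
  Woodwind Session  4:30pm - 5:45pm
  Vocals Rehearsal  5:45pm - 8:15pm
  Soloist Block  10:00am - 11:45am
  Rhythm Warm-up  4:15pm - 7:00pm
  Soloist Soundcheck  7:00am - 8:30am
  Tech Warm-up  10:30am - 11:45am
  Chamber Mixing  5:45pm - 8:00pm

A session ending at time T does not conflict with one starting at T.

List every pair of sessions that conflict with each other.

Sorted by start: Soloist Soundcheck, Soloist Session, Soloist Block, Tech Warm-up, Rhythm Warm-up, Woodwind Session, Chamber Mixing, Vocals Rehearsal.
Soloist Session starts after Soloist Soundcheck ends, so Soloist Soundcheck has no further overlaps.
Soloist Block starts after Soloist Session ends, so Soloist Session has no further overlaps.
Tech Warm-up starts before Soloist Block ends → Soloist Block and Tech Warm-up overlap.
Rhythm Warm-up starts after Soloist Block ends, so Soloist Block has no further overlaps.
Rhythm Warm-up starts after Tech Warm-up ends, so Tech Warm-up has no further overlaps.
Woodwind Session starts before Rhythm Warm-up ends → Rhythm Warm-up and Woodwind Session overlap.
Chamber Mixing starts before Rhythm Warm-up ends → Rhythm Warm-up and Chamber Mixing overlap.
Vocals Rehearsal starts before Rhythm Warm-up ends → Rhythm Warm-up and Vocals Rehearsal overlap.
Chamber Mixing starts exactly when Woodwind Session ends (back-to-back, no overlap), so Woodwind Session has no further overlaps.
Vocals Rehearsal starts before Chamber Mixing ends → Chamber Mixing and Vocals Rehearsal overlap.

Chamber Mixing & Rhythm Warm-up, Chamber Mixing & Vocals Rehearsal, Rhythm Warm-up & Vocals Rehearsal, Rhythm Warm-up & Woodwind Session, Soloist Block & Tech Warm-up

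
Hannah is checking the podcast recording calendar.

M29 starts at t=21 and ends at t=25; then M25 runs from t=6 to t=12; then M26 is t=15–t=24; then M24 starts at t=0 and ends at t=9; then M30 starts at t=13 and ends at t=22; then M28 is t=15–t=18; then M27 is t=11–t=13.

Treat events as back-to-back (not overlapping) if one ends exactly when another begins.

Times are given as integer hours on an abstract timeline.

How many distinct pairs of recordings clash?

Check each pair: they overlap iff neither finishes before the other starts.
Sorted by start: M24, M25, M27, M30, M26, M28, M29.
M25 starts before M24 ends → M24 and M25 overlap.
M27 starts after M24 ends — done with M24.
M27 starts before M25 ends → M25 and M27 overlap.
M30 starts after M25 ends — done with M25.
M30 starts exactly when M27 ends (back-to-back, no overlap) — done with M27.
M26 starts before M30 ends → M30 and M26 overlap.
M28 starts before M30 ends → M30 and M28 overlap.
M29 starts before M30 ends → M30 and M29 overlap.
M28 starts before M26 ends → M26 and M28 overlap.
M29 starts before M26 ends → M26 and M29 overlap.
M29 starts after M28 ends.
Overlapping pairs: M24 & M25, M25 & M27, M26 & M28, M26 & M29, M26 & M30, M28 & M30, M29 & M30 — 7 in total.

7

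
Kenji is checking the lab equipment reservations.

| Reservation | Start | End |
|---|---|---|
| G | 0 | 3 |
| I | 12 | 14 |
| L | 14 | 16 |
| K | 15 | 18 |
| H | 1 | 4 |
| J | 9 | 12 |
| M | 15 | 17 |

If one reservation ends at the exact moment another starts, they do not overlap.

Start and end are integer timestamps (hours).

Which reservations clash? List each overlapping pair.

Two intervals overlap when each starts before the other ends.
Sorted by start: G, H, J, I, L, K, M.
H starts before G ends → G and H overlap.
J starts after G ends, so nothing later overlaps G either.
J starts after H ends, so nothing later overlaps H either.
I starts exactly when J ends (back-to-back, no overlap), so nothing later overlaps J either.
L starts exactly when I ends (back-to-back, no overlap), so nothing later overlaps I either.
K starts before L ends → L and K overlap.
M starts before L ends → L and M overlap.
M starts before K ends → K and M overlap.

G & H, K & L, K & M, L & M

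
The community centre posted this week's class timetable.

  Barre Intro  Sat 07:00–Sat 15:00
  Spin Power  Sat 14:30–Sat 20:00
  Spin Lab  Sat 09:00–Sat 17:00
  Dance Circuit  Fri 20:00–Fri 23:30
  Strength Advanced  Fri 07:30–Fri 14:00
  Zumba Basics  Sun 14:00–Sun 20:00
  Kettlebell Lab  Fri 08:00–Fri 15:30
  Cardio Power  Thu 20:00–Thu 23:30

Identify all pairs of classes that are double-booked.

Two intervals overlap when each starts before the other ends.
Sorted by start: Cardio Power, Strength Advanced, Kettlebell Lab, Dance Circuit, Barre Intro, Spin Lab, Spin Power, Zumba Basics.
Strength Advanced starts after Cardio Power ends — done with Cardio Power.
Kettlebell Lab starts before Strength Advanced ends → Strength Advanced and Kettlebell Lab overlap.
Dance Circuit starts after Strength Advanced ends — done with Strength Advanced.
Dance Circuit starts after Kettlebell Lab ends — done with Kettlebell Lab.
Barre Intro starts after Dance Circuit ends — done with Dance Circuit.
Spin Lab starts before Barre Intro ends → Barre Intro and Spin Lab overlap.
Spin Power starts before Barre Intro ends → Barre Intro and Spin Power overlap.
Zumba Basics starts after Barre Intro ends.
Spin Power starts before Spin Lab ends → Spin Lab and Spin Power overlap.
Zumba Basics starts after Spin Lab ends.
Zumba Basics starts after Spin Power ends.

Barre Intro & Spin Lab, Barre Intro & Spin Power, Kettlebell Lab & Strength Advanced, Spin Lab & Spin Power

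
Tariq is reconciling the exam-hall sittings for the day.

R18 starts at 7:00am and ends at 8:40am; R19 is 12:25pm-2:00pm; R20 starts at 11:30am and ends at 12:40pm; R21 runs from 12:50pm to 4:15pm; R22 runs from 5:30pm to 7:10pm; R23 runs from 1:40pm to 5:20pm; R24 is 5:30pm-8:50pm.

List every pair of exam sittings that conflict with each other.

R19 & R20, R19 & R21, R19 & R23, R21 & R23, R22 & R24

Sorted by start: R18, R20, R19, R21, R23, R22, R24.
R20 starts after R18 ends — done with R18.
R19 starts before R20 ends → R20 and R19 overlap.
R21 starts after R20 ends — done with R20.
R21 starts before R19 ends → R19 and R21 overlap.
R23 starts before R19 ends → R19 and R23 overlap.
R22 starts after R19 ends — done with R19.
R23 starts before R21 ends → R21 and R23 overlap.
R22 starts after R21 ends — done with R21.
R22 starts after R23 ends — done with R23.
R24 starts before R22 ends → R22 and R24 overlap.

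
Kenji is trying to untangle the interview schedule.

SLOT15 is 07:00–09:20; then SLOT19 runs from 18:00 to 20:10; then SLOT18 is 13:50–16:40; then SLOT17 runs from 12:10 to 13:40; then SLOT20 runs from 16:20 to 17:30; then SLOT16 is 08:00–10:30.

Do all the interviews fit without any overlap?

No

Sorted by start: SLOT15, SLOT16, SLOT17, SLOT18, SLOT20, SLOT19.
SLOT16 starts before SLOT15 ends → SLOT15 and SLOT16 overlap.
That's a conflict, so the schedule is not conflict-free.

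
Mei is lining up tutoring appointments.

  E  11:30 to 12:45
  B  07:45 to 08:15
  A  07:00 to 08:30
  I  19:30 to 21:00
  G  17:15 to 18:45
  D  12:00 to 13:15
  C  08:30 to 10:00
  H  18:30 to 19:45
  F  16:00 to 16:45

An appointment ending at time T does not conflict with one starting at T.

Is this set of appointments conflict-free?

Sorted by start: A, B, C, E, D, F, G, H, I.
B starts before A ends → A and B overlap.
That's a conflict, so the schedule is not conflict-free.

No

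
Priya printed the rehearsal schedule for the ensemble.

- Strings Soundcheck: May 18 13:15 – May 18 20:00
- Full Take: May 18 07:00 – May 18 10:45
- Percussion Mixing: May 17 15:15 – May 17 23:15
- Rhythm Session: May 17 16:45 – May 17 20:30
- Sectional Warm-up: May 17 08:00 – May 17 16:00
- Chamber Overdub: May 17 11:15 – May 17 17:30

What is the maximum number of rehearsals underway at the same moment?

3

Sort all start/end points and keep a running count:
May 17 08:00 start Sectional Warm-up → 1
May 17 11:15 start Chamber Overdub → 2
May 17 15:15 start Percussion Mixing → 3
May 17 16:00 end Sectional Warm-up → 2
May 17 16:45 start Rhythm Session → 3
May 17 17:30 end Chamber Overdub → 2
May 17 20:30 end Rhythm Session → 1
May 17 23:15 end Percussion Mixing → 0
May 18 07:00 start Full Take → 1
May 18 10:45 end Full Take → 0
May 18 13:15 start Strings Soundcheck → 1
May 18 20:00 end Strings Soundcheck → 0
Peak is 3, at May 17 15:15 (Chamber Overdub, Percussion Mixing, Sectional Warm-up).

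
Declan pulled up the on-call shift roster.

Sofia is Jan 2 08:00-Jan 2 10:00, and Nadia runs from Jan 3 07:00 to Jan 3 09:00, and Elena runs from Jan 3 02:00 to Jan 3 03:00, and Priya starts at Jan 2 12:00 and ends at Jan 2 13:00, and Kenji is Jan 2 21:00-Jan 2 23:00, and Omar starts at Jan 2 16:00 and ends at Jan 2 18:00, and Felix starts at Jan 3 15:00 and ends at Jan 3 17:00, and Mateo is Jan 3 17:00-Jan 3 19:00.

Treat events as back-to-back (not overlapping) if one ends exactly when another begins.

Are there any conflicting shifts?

No

Sorted by start: Sofia, Priya, Omar, Kenji, Elena, Nadia, Felix, Mateo.
Priya starts after Sofia ends, so nothing later overlaps Sofia either.
Omar starts after Priya ends, so nothing later overlaps Priya either.
Kenji starts after Omar ends, so nothing later overlaps Omar either.
Elena starts after Kenji ends, so nothing later overlaps Kenji either.
Nadia starts after Elena ends, so nothing later overlaps Elena either.
Felix starts after Nadia ends, so nothing later overlaps Nadia either.
Mateo starts exactly when Felix ends (back-to-back, no overlap).
Every pair is clear; the schedule has no overlaps.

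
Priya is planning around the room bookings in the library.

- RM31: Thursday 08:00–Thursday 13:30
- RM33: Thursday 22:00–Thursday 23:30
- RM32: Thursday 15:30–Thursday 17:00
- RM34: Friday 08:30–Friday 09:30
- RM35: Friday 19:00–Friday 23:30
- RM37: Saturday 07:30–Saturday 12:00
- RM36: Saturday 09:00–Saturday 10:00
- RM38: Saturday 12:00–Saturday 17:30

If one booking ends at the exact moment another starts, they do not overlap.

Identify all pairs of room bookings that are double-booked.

RM36 & RM37

Sorted by start: RM31, RM32, RM33, RM34, RM35, RM37, RM36, RM38.
RM32 starts after RM31 ends, so nothing later overlaps RM31 either.
RM33 starts after RM32 ends, so nothing later overlaps RM32 either.
RM34 starts after RM33 ends, so nothing later overlaps RM33 either.
RM35 starts after RM34 ends, so nothing later overlaps RM34 either.
RM37 starts after RM35 ends, so nothing later overlaps RM35 either.
RM36 starts before RM37 ends → RM37 and RM36 overlap.
RM38 starts exactly when RM37 ends (back-to-back, no overlap).
RM38 starts after RM36 ends.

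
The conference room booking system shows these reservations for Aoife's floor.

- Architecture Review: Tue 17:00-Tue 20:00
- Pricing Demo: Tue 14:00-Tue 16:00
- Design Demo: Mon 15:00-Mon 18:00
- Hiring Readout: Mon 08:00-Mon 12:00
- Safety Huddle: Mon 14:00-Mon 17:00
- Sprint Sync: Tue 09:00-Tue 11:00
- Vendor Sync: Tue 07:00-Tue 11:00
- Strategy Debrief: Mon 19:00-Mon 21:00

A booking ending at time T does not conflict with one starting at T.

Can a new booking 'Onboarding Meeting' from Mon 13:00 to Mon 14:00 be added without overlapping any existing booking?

Hiring Readout: ends Mon 12:00 at or before Onboarding Meeting starts Mon 13:00 → clear.
Safety Huddle: starts Mon 14:00 at or after Onboarding Meeting ends Mon 14:00 → clear.
Design Demo: starts Mon 15:00 at or after Onboarding Meeting ends Mon 14:00 → clear.
Strategy Debrief: starts Mon 19:00 at or after Onboarding Meeting ends Mon 14:00 → clear.
Vendor Sync: starts Tue 07:00 at or after Onboarding Meeting ends Mon 14:00 → clear.
Sprint Sync: starts Tue 09:00 at or after Onboarding Meeting ends Mon 14:00 → clear.
Pricing Demo: starts Tue 14:00 at or after Onboarding Meeting ends Mon 14:00 → clear.
Architecture Review: starts Tue 17:00 at or after Onboarding Meeting ends Mon 14:00 → clear.

Yes — the slot is free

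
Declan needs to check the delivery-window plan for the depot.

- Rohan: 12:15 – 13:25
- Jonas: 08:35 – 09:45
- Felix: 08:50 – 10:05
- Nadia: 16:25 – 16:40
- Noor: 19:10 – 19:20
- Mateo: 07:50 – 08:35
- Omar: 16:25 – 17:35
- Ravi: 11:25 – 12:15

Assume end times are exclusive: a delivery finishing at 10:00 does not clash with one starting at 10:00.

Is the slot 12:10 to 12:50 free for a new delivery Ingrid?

No — it overlaps Ravi, Rohan

Mateo: ends 08:35 at or before Ingrid starts 12:10 → clear.
Jonas: ends 09:45 at or before Ingrid starts 12:10 → clear.
Felix: ends 10:05 at or before Ingrid starts 12:10 → clear.
Ravi: starts 11:25 before Ingrid ends 12:50, and ends 12:15 after Ingrid starts 12:10 → overlap.
Rohan: starts 12:15 before Ingrid ends 12:50, and ends 13:25 after Ingrid starts 12:10 → overlap.
Omar: starts 16:25 at or after Ingrid ends 12:50 → clear.
Nadia: starts 16:25 at or after Ingrid ends 12:50 → clear.
Noor: starts 19:10 at or after Ingrid ends 12:50 → clear.
Ingrid overlaps Rohan, Ravi.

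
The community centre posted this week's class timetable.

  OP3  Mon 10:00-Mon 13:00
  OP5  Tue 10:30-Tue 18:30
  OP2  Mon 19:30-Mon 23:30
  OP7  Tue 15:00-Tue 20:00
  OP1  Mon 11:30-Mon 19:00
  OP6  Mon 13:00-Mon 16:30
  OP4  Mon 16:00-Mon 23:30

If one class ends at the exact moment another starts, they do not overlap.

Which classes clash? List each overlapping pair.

Sorted by start: OP3, OP1, OP6, OP4, OP2, OP5, OP7.
OP1 starts before OP3 ends → OP3 and OP1 overlap.
OP6 starts exactly when OP3 ends (back-to-back, no overlap) — done with OP3.
OP6 starts before OP1 ends → OP1 and OP6 overlap.
OP4 starts before OP1 ends → OP1 and OP4 overlap.
OP2 starts after OP1 ends — done with OP1.
OP4 starts before OP6 ends → OP6 and OP4 overlap.
OP2 starts after OP6 ends — done with OP6.
OP2 starts before OP4 ends → OP4 and OP2 overlap.
OP5 starts after OP4 ends — done with OP4.
OP5 starts after OP2 ends — done with OP2.
OP7 starts before OP5 ends → OP5 and OP7 overlap.

OP1 & OP3, OP1 & OP4, OP1 & OP6, OP2 & OP4, OP4 & OP6, OP5 & OP7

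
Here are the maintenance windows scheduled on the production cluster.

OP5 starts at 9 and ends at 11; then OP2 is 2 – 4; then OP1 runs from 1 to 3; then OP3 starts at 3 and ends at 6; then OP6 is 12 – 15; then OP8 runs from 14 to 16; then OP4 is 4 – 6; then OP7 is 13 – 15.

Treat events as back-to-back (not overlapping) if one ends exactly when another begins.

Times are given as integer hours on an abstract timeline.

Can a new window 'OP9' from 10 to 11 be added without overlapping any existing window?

OP1: ends 3 at or before OP9 starts 10 → clear.
OP2: ends 4 at or before OP9 starts 10 → clear.
OP3: ends 6 at or before OP9 starts 10 → clear.
OP4: ends 6 at or before OP9 starts 10 → clear.
OP5: starts 9 before OP9 ends 11, and ends 11 after OP9 starts 10 → overlap.
OP6: starts 12 at or after OP9 ends 11 → clear.
OP7: starts 13 at or after OP9 ends 11 → clear.
OP8: starts 14 at or after OP9 ends 11 → clear.
OP9 overlaps OP5.

No — it overlaps OP5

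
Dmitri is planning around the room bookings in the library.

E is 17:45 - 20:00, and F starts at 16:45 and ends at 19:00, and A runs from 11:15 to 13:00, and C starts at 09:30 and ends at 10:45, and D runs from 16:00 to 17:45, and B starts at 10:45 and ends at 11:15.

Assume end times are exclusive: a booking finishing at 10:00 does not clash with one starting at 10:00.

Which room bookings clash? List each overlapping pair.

Sorted by start: C, B, A, D, F, E.
B starts exactly when C ends (back-to-back, no overlap); C is clear from here.
A starts exactly when B ends (back-to-back, no overlap); B is clear from here.
D starts after A ends; A is clear from here.
F starts before D ends → D and F overlap.
E starts exactly when D ends (back-to-back, no overlap).
E starts before F ends → F and E overlap.

D & F, E & F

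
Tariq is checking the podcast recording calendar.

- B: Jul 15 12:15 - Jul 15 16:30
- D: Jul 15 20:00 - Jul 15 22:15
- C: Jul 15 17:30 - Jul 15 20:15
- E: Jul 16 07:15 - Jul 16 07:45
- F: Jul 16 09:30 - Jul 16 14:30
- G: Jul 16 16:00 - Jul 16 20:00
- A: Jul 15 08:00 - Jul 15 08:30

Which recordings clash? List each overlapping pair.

C & D

Sorted by start: A, B, C, D, E, F, G.
B starts after A ends; A is clear from here.
C starts after B ends; B is clear from here.
D starts before C ends → C and D overlap.
E starts after C ends; C is clear from here.
E starts after D ends; D is clear from here.
F starts after E ends; E is clear from here.
G starts after F ends.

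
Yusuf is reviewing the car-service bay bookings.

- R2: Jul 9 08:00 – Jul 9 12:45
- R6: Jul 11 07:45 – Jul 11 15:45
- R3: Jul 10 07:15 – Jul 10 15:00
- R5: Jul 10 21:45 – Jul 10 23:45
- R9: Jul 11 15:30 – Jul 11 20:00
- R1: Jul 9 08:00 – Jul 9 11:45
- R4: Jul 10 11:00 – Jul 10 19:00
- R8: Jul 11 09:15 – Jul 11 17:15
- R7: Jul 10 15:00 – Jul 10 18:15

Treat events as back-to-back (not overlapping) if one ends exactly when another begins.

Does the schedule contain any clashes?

Yes

Sorted by start: R1, R2, R3, R4, R7, R5, R6, R8, R9.
R2 starts before R1 ends → R1 and R2 overlap.
That's a conflict, so the schedule is not conflict-free.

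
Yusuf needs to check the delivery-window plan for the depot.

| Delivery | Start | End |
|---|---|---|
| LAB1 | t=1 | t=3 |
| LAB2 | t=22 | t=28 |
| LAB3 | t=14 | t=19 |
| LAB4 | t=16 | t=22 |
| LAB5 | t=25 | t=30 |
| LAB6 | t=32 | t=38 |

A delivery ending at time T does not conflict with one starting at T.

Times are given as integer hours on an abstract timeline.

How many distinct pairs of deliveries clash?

Sorted by start: LAB1, LAB3, LAB4, LAB2, LAB5, LAB6.
LAB3 starts after LAB1 ends, so nothing later overlaps LAB1 either.
LAB4 starts before LAB3 ends → LAB3 and LAB4 overlap.
LAB2 starts after LAB3 ends, so nothing later overlaps LAB3 either.
LAB2 starts exactly when LAB4 ends (back-to-back, no overlap), so nothing later overlaps LAB4 either.
LAB5 starts before LAB2 ends → LAB2 and LAB5 overlap.
LAB6 starts after LAB2 ends.
LAB6 starts after LAB5 ends.
Overlapping pairs: LAB2 & LAB5, LAB3 & LAB4 — 2 in total.

2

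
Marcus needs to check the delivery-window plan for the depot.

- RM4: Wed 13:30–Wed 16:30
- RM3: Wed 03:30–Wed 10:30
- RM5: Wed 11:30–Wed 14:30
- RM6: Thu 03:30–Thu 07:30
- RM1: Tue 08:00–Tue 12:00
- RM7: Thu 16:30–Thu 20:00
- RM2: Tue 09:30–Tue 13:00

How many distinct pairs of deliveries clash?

2

Two intervals overlap when each starts before the other ends.
Sorted by start: RM1, RM2, RM3, RM5, RM4, RM6, RM7.
RM2 starts before RM1 ends → RM1 and RM2 overlap.
RM3 starts after RM1 ends; RM1 is clear from here.
RM3 starts after RM2 ends; RM2 is clear from here.
RM5 starts after RM3 ends; RM3 is clear from here.
RM4 starts before RM5 ends → RM5 and RM4 overlap.
RM6 starts after RM5 ends; RM5 is clear from here.
RM6 starts after RM4 ends; RM4 is clear from here.
RM7 starts after RM6 ends.
Overlapping pairs: RM1 & RM2, RM4 & RM5 — 2 in total.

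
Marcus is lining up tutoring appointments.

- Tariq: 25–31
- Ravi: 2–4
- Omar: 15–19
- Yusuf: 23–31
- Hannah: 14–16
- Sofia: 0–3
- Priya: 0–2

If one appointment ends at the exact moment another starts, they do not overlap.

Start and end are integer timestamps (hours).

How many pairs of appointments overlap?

4

Sorted by start: Sofia, Priya, Ravi, Hannah, Omar, Yusuf, Tariq.
Priya starts before Sofia ends → Sofia and Priya overlap.
Ravi starts before Sofia ends → Sofia and Ravi overlap.
Hannah starts after Sofia ends, so Sofia has no further overlaps.
Ravi starts exactly when Priya ends (back-to-back, no overlap), so Priya has no further overlaps.
Hannah starts after Ravi ends, so Ravi has no further overlaps.
Omar starts before Hannah ends → Hannah and Omar overlap.
Yusuf starts after Hannah ends, so Hannah has no further overlaps.
Yusuf starts after Omar ends, so Omar has no further overlaps.
Tariq starts before Yusuf ends → Yusuf and Tariq overlap.
Overlapping pairs: Hannah & Omar, Priya & Sofia, Ravi & Sofia, Tariq & Yusuf — 4 in total.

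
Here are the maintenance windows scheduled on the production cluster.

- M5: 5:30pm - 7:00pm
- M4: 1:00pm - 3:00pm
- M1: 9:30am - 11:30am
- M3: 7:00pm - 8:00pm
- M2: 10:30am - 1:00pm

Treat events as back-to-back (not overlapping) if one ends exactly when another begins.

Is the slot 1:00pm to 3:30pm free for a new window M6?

No — it overlaps M4

M1: ends 11:30am at or before M6 starts 1:00pm → clear.
M2: ends 1:00pm at or before M6 starts 1:00pm → clear.
M4: starts 1:00pm before M6 ends 3:30pm, and ends 3:00pm after M6 starts 1:00pm → overlap.
M5: starts 5:30pm at or after M6 ends 3:30pm → clear.
M3: starts 7:00pm at or after M6 ends 3:30pm → clear.
M6 overlaps M4.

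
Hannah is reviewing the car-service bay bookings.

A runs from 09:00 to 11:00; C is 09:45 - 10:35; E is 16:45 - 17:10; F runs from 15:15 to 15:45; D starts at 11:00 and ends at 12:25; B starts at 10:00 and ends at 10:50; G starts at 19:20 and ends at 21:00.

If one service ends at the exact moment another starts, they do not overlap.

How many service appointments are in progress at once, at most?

Sort all start/end points and keep a running count:
09:00 start A → 1
09:45 start C → 2
10:00 start B → 3
10:35 end C → 2
10:50 end B → 1
11:00 end A → 0
11:00 start D → 1
12:25 end D → 0
15:15 start F → 1
15:45 end F → 0
16:45 start E → 1
17:10 end E → 0
19:20 start G → 1
21:00 end G → 0
Peak is 3, at 10:00 (A, B, C).

3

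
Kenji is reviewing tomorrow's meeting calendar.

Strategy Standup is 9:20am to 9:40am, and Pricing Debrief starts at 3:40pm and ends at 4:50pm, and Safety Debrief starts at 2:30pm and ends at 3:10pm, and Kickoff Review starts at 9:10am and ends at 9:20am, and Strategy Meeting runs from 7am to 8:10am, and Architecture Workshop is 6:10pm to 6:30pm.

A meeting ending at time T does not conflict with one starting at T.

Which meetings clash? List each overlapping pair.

Sorted by start: Strategy Meeting, Kickoff Review, Strategy Standup, Safety Debrief, Pricing Debrief, Architecture Workshop.
Kickoff Review starts after Strategy Meeting ends, so nothing later overlaps Strategy Meeting either.
Strategy Standup starts exactly when Kickoff Review ends (back-to-back, no overlap), so nothing later overlaps Kickoff Review either.
Safety Debrief starts after Strategy Standup ends, so nothing later overlaps Strategy Standup either.
Pricing Debrief starts after Safety Debrief ends, so nothing later overlaps Safety Debrief either.
Architecture Workshop starts after Pricing Debrief ends.

none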